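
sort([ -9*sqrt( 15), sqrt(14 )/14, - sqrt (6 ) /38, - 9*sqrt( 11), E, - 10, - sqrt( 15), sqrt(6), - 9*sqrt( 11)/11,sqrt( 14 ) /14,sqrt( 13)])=[ - 9*sqrt( 15),  -  9*sqrt(11 ), - 10, - sqrt( 15 ), - 9* sqrt( 11 )/11,  -  sqrt(6)/38, sqrt( 14 )/14, sqrt(14) /14,sqrt( 6),E, sqrt( 13) ] 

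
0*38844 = 0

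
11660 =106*110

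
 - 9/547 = - 9/547 =-0.02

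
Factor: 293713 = 7^1*41959^1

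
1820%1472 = 348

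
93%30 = 3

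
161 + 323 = 484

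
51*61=3111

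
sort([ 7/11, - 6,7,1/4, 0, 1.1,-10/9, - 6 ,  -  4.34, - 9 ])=[ - 9, - 6,  -  6, - 4.34, - 10/9, 0, 1/4,7/11, 1.1, 7] 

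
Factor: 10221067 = 10221067^1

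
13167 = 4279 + 8888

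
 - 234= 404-638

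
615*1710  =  1051650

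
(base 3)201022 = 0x209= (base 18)1AH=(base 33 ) FQ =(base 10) 521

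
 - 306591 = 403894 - 710485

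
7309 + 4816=12125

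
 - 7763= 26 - 7789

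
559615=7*79945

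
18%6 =0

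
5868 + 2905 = 8773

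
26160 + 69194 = 95354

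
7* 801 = 5607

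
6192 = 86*72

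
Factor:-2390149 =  - 17^1*59^1*2383^1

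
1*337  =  337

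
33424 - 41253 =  -7829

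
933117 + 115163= 1048280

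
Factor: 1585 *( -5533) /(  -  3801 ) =8769805/3801=3^( - 1)*5^1*7^( -1)*11^1*181^( - 1 )*317^1 * 503^1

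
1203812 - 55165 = 1148647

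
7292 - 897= 6395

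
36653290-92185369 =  - 55532079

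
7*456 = 3192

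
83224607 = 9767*8521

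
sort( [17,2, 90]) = [ 2, 17, 90]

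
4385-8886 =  - 4501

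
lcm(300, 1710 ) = 17100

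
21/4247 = 21/4247=0.00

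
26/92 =13/46 = 0.28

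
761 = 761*1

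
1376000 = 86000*16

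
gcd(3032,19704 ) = 8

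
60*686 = 41160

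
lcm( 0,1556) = 0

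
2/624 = 1/312 = 0.00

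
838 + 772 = 1610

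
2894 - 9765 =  -6871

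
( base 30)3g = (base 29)3J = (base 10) 106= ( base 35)31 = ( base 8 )152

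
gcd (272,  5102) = 2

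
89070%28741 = 2847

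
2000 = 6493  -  4493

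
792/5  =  792/5 = 158.40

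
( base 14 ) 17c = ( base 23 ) D7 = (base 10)306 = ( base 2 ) 100110010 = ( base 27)b9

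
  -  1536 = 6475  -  8011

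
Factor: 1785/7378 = 15/62 = 2^( - 1 )*3^1 * 5^1 * 31^ ( - 1) 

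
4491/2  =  4491/2 = 2245.50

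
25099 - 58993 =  - 33894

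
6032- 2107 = 3925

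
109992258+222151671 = 332143929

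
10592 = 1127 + 9465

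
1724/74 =23+ 11/37=23.30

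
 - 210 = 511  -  721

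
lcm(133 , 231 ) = 4389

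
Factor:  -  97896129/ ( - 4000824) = 2^( - 3)*3^( - 1) * 149^1*181^ ( - 1 )*307^( - 1)  *389^1*563^1= 32632043/1333608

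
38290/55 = 696+2/11 =696.18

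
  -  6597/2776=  - 6597/2776 = - 2.38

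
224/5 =44 + 4/5= 44.80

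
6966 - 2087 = 4879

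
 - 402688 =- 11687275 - - 11284587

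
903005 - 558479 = 344526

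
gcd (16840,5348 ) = 4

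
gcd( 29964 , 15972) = 132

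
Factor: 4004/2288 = 7/4 = 2^ ( - 2 )*7^1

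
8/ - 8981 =-8/8981 = - 0.00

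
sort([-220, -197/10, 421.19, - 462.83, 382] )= [ - 462.83 , - 220,-197/10,382, 421.19]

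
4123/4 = 1030 + 3/4 = 1030.75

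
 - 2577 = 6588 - 9165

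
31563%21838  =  9725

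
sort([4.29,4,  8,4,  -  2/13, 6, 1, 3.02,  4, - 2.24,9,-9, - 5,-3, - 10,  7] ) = [ - 10, - 9,-5,- 3,  -  2.24 , - 2/13, 1, 3.02,  4, 4, 4, 4.29 , 6, 7,8, 9 ] 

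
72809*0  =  0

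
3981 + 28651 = 32632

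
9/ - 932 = - 1+923/932 = - 0.01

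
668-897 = - 229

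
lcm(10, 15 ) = 30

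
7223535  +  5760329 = 12983864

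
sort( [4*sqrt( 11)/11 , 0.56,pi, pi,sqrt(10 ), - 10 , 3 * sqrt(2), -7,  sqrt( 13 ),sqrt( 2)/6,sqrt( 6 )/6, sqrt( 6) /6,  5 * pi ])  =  [ - 10,-7, sqrt( 2 )/6,sqrt( 6 )/6,sqrt( 6 )/6,0.56 , 4  *sqrt( 11 )/11 , pi,pi, sqrt( 10),sqrt( 13), 3*sqrt( 2), 5*pi ] 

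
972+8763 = 9735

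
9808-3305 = 6503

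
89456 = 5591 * 16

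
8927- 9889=-962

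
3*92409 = 277227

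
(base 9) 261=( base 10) 217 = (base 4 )3121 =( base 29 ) 7E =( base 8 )331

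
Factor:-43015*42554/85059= -1830460310/85059=- 2^1 * 3^ ( - 2 )*5^1 * 7^1 * 13^(-1)*727^( - 1 )*1229^1*21277^1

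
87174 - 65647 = 21527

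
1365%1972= 1365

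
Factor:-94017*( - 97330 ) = 9150674610 = 2^1*3^1*5^1 * 7^1*11^2*37^1*9733^1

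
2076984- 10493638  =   - 8416654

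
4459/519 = 8 + 307/519 = 8.59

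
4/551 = 4/551 = 0.01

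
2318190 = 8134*285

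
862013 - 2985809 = -2123796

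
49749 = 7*7107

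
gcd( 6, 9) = 3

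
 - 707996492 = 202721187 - 910717679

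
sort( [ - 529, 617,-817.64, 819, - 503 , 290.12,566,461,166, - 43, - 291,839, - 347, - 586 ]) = [ - 817.64, - 586, - 529, - 503, - 347, - 291, - 43 , 166, 290.12,461, 566,617, 819, 839]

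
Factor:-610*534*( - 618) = 201307320 = 2^3*3^2*5^1*61^1*89^1*103^1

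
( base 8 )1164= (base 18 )1GG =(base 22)16c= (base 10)628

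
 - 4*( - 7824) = 31296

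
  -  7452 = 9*( - 828 )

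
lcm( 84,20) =420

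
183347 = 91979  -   - 91368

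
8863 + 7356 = 16219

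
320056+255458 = 575514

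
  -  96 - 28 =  - 124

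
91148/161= 91148/161 = 566.14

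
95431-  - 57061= 152492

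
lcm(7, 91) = 91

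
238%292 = 238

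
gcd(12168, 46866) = 6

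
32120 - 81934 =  - 49814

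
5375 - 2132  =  3243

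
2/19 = 2/19  =  0.11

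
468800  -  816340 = -347540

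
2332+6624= 8956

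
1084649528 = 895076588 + 189572940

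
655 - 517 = 138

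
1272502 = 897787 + 374715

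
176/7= 25+ 1/7 = 25.14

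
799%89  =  87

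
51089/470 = 108  +  7/10 = 108.70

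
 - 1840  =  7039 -8879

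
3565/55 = 713/11  =  64.82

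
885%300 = 285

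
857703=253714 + 603989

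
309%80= 69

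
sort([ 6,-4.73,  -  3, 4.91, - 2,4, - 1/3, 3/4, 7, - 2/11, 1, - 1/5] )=[ - 4.73, - 3, - 2, - 1/3, - 1/5,- 2/11, 3/4, 1, 4,4.91, 6, 7] 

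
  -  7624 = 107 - 7731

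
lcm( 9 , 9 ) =9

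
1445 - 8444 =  - 6999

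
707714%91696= 65842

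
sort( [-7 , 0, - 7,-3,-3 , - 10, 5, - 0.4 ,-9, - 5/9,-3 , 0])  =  [ - 10, - 9, - 7, - 7, - 3,-3 ,  -  3, - 5/9,  -  0.4, 0,  0,5]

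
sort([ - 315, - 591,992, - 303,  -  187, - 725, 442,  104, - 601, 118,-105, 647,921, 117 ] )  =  [ - 725, - 601, - 591, - 315,-303,-187,-105,104,117,118,442, 647, 921, 992] 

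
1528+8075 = 9603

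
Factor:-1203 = -3^1*401^1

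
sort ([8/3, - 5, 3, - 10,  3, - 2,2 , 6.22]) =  [-10,-5, - 2, 2,8/3, 3, 3, 6.22 ] 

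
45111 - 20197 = 24914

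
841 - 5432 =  -4591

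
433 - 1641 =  - 1208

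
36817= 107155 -70338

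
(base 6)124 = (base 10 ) 52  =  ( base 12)44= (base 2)110100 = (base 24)24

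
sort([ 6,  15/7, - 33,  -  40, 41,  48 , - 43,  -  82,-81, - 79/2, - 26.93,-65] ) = [ - 82 , - 81, - 65, - 43, - 40,-79/2, - 33, - 26.93, 15/7, 6,41, 48] 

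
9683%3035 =578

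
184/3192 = 23/399 = 0.06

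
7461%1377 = 576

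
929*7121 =6615409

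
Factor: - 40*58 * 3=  - 2^4*3^1*5^1*29^1 =- 6960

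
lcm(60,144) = 720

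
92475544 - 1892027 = 90583517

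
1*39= 39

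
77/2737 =11/391 = 0.03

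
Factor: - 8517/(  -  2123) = 3^1*11^( - 1) * 17^1 *167^1 * 193^( - 1 )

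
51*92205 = 4702455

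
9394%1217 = 875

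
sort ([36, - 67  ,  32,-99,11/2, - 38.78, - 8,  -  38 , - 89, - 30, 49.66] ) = [-99,  -  89,-67 , - 38.78, - 38, - 30, - 8 , 11/2,  32,  36, 49.66]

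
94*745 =70030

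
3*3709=11127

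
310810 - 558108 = - 247298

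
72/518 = 36/259 = 0.14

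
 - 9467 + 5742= - 3725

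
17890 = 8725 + 9165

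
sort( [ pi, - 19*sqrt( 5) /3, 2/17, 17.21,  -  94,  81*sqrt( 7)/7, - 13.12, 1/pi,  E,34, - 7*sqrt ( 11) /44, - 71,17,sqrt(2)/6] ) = [-94, - 71 , - 19*sqrt( 5)/3, - 13.12, - 7*sqrt( 11 ) /44, 2/17,sqrt(2)/6,1/pi,E,  pi, 17, 17.21 , 81*sqrt( 7) /7, 34 ]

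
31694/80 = 396+ 7/40=396.18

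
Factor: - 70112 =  - 2^5*7^1 * 313^1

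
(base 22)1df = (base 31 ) pa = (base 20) 1j5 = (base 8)1421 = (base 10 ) 785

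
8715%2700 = 615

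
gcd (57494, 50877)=1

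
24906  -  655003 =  -630097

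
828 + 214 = 1042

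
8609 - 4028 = 4581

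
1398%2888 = 1398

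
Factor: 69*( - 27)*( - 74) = 137862 = 2^1*3^4*23^1 * 37^1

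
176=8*22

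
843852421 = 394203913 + 449648508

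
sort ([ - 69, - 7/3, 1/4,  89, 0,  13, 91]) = [ -69, - 7/3, 0, 1/4, 13,89,91]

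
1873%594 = 91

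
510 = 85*6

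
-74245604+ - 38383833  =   - 112629437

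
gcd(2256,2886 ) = 6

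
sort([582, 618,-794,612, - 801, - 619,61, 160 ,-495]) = [-801,-794, - 619, - 495,61,160,582, 612, 618 ] 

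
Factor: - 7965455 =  - 5^1*131^1 *12161^1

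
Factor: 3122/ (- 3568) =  - 2^( - 3 ) * 7^1 = -  7/8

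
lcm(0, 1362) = 0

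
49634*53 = 2630602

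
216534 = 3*72178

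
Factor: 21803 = 21803^1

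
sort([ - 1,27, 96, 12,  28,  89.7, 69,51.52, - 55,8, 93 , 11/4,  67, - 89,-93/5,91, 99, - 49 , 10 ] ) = [ - 89,  -  55, - 49,  -  93/5, -1 , 11/4,8 , 10 , 12, 27,28,51.52, 67, 69,  89.7,91,  93, 96, 99]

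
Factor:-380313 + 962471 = 582158=2^1*37^1*7867^1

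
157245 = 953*165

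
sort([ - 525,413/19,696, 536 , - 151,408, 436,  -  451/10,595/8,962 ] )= [ - 525, - 151,  -  451/10, 413/19,595/8, 408, 436,  536, 696,962]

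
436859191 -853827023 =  - 416967832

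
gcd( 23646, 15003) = 3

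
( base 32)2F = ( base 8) 117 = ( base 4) 1033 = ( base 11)72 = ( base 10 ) 79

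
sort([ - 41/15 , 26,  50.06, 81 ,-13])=[ - 13, - 41/15, 26, 50.06,81]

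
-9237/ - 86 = 9237/86 =107.41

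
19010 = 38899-19889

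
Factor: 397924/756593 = 2^2*53^1 * 1877^1 * 756593^( - 1)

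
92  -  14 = 78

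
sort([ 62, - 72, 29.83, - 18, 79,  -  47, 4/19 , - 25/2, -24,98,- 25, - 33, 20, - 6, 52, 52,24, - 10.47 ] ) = [ - 72 , - 47, - 33, - 25, - 24,  -  18,- 25/2, -10.47,-6, 4/19,20,24, 29.83, 52  ,  52, 62, 79,98 ] 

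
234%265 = 234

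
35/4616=35/4616 = 0.01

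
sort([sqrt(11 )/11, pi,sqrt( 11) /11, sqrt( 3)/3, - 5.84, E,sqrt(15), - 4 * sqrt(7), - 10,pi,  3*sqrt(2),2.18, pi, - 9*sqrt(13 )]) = [ - 9*sqrt(13) , - 4*sqrt( 7), - 10, - 5.84, sqrt( 11) /11,sqrt( 11)/11, sqrt ( 3) /3 , 2.18,E, pi  ,  pi, pi, sqrt(15), 3*  sqrt( 2)]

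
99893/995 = 100 + 393/995 =100.39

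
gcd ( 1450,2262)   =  58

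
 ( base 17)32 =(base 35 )1i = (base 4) 311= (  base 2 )110101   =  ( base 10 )53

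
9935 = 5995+3940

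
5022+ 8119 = 13141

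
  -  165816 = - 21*7896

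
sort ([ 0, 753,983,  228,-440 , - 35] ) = [-440 , - 35, 0, 228,753,983 ] 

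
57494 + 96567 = 154061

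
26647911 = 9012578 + 17635333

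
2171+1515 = 3686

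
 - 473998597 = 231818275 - 705816872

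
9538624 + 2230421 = 11769045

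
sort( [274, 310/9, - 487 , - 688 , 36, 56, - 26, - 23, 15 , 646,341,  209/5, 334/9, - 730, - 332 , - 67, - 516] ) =[ - 730,-688, - 516, - 487, - 332, - 67 , - 26,-23, 15, 310/9,36, 334/9,209/5,56,274,341,646 ]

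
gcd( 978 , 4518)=6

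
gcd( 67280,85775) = 5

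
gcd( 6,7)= 1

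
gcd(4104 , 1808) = 8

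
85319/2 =85319/2 = 42659.50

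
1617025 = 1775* 911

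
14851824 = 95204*156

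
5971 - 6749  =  -778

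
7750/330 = 23 +16/33 = 23.48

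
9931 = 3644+6287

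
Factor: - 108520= - 2^3 * 5^1 * 2713^1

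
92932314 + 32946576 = 125878890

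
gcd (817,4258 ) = 1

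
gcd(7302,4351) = 1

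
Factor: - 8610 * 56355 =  - 2^1*3^2*5^2*7^1*13^1*17^2 * 41^1 = - 485216550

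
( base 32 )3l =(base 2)1110101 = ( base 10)117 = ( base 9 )140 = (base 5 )432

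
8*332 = 2656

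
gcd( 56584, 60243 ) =1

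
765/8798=765/8798 = 0.09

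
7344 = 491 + 6853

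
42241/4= 10560 + 1/4 = 10560.25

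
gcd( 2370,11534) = 158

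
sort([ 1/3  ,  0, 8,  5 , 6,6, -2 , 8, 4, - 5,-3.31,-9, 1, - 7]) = [ - 9,  -  7 , - 5 , - 3.31 , - 2 , 0,  1/3,1,4,5, 6, 6,8,  8] 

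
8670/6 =1445 = 1445.00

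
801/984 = 267/328 = 0.81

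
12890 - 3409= 9481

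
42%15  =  12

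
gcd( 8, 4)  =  4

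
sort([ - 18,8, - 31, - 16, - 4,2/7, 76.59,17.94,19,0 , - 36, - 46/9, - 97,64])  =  [ - 97, - 36,  -  31,-18, - 16,-46/9, - 4,  0,  2/7,8,17.94,  19,64, 76.59] 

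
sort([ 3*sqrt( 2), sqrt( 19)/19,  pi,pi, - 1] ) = [-1,sqrt( 19 )/19,pi, pi, 3*sqrt (2 )] 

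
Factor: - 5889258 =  - 2^1 * 3^2*97^1*3373^1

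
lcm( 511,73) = 511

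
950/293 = 950/293 = 3.24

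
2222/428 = 1111/214 = 5.19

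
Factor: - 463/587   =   - 463^1*587^(  -  1)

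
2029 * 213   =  432177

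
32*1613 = 51616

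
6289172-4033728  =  2255444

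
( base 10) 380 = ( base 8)574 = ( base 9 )462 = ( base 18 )132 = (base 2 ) 101111100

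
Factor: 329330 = 2^1*5^1*32933^1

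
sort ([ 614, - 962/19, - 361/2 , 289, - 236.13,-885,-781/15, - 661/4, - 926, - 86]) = [ - 926,-885, - 236.13, - 361/2, - 661/4, - 86,-781/15, - 962/19,  289,  614 ]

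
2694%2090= 604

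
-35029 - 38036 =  - 73065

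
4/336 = 1/84=0.01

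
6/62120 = 3/31060= 0.00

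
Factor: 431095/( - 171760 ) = -2^(- 4 )*7^1 *19^( - 1) * 109^1= - 763/304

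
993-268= 725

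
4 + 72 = 76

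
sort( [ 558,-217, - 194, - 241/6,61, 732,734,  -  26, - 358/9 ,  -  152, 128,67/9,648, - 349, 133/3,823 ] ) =[  -  349,  -  217, - 194,- 152,  -  241/6,-358/9, - 26, 67/9, 133/3,61 , 128, 558, 648, 732 , 734,  823] 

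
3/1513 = 3/1513 = 0.00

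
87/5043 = 29/1681 = 0.02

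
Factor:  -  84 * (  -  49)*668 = 2^4*3^1*7^3*167^1 =2749488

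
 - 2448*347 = -849456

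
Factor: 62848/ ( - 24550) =-64/25 = - 2^6 *5^( - 2) 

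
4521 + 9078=13599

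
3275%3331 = 3275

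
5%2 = 1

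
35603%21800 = 13803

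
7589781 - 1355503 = 6234278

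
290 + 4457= 4747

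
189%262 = 189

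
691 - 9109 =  - 8418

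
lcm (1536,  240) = 7680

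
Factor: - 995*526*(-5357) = 2^1*5^1*11^1*199^1*263^1*487^1 = 2803693090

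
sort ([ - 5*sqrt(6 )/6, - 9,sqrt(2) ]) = [  -  9,  -  5*sqrt(6 )/6,  sqrt(2)]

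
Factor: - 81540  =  -2^2*3^3*  5^1*151^1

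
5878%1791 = 505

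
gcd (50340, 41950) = 8390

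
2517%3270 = 2517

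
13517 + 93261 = 106778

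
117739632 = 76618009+41121623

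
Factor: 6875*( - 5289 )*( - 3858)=2^1*3^2 *5^4*11^1*41^1*43^1*643^1 = 140284113750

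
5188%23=13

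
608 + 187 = 795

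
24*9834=236016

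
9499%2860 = 919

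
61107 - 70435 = -9328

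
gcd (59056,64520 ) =8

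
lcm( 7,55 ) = 385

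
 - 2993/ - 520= 5+393/520 = 5.76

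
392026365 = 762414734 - 370388369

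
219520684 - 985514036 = - 765993352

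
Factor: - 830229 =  - 3^1*17^1*73^1*223^1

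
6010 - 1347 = 4663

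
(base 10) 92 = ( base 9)112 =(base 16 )5c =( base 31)2U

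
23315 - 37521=  -  14206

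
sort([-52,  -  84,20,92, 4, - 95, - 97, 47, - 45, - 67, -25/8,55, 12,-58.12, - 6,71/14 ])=[ - 97, - 95, - 84,-67,  -  58.12, - 52,  -  45, - 6, - 25/8,4,71/14,12,20,47 , 55,92]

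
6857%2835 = 1187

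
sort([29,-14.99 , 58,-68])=[- 68, - 14.99 , 29,58 ]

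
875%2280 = 875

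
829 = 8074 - 7245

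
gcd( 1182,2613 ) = 3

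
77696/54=1438 + 22/27 = 1438.81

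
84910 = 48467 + 36443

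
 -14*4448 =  - 62272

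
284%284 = 0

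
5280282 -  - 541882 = 5822164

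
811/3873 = 811/3873 = 0.21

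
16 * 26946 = 431136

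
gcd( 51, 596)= 1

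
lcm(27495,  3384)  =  219960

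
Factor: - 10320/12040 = -2^1*3^1*7^( - 1) = - 6/7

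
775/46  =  16 + 39/46 = 16.85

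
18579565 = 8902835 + 9676730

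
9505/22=432 + 1/22 = 432.05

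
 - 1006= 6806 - 7812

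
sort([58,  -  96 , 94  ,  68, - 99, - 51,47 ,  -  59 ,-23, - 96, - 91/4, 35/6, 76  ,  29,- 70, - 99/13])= [- 99,- 96,-96, - 70,-59,-51,-23 ,  -  91/4 , - 99/13,35/6 , 29,47,58, 68,76, 94 ]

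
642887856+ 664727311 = 1307615167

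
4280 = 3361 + 919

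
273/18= 91/6=15.17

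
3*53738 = 161214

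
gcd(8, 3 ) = 1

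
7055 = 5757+1298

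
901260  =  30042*30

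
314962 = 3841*82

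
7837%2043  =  1708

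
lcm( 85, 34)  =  170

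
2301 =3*767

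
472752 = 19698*24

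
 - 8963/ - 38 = 235 + 33/38= 235.87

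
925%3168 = 925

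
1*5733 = 5733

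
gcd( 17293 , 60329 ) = 1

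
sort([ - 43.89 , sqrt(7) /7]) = [ - 43.89,sqrt(7 ) /7] 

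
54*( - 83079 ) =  - 4486266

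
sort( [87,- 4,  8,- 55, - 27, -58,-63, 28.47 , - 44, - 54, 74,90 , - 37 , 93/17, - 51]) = [ - 63, - 58 , - 55  , - 54, - 51,- 44, - 37, - 27, - 4, 93/17,8,28.47, 74,87, 90 ] 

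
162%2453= 162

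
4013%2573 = 1440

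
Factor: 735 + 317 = 2^2*263^1= 1052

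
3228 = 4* 807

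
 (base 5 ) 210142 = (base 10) 6922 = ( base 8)15412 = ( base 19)1036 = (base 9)10441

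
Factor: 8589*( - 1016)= -2^3 *3^1*7^1*127^1*409^1=- 8726424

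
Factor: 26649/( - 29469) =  - 3^3*7^1*11^( - 1)*19^ ( - 1 )  =  - 189/209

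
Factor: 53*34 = 1802=2^1*17^1*53^1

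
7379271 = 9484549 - 2105278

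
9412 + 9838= 19250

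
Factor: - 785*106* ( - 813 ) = 67649730 = 2^1*3^1*5^1* 53^1 * 157^1*271^1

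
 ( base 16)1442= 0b1010001000010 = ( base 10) 5186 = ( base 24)902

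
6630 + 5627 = 12257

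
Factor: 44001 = 3^2 * 4889^1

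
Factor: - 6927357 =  - 3^1 * 953^1 * 2423^1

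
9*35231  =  317079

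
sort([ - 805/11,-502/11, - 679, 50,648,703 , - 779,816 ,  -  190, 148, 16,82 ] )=[ - 779, - 679, - 190, - 805/11, - 502/11,16, 50,82,148,  648,703,816]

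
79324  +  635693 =715017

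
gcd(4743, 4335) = 51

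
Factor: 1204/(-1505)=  - 2^2*5^(-1 ) = - 4/5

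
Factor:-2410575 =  - 3^1*5^2*32141^1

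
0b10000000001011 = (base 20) 10a3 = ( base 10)8203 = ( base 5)230303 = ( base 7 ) 32626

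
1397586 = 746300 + 651286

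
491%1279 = 491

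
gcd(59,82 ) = 1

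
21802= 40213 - 18411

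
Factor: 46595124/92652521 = 2^2*3^2*13^( - 1 )*31^(-1) * 149^(-1)*1543^( - 1)*1294309^1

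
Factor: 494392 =2^3 * 29^1*2131^1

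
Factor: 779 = 19^1* 41^1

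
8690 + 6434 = 15124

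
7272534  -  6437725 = 834809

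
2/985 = 2/985 = 0.00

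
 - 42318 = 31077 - 73395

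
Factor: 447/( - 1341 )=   -  3^ (- 1 )=   -  1/3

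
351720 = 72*4885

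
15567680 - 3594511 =11973169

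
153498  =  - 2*(  -  76749)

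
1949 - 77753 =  - 75804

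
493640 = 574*860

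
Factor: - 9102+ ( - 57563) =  - 66665=- 5^1*67^1*199^1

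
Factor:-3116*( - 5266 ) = 16408856 = 2^3*19^1 * 41^1*2633^1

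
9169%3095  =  2979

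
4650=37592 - 32942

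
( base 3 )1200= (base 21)23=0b101101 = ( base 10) 45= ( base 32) 1D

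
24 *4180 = 100320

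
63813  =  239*267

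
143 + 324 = 467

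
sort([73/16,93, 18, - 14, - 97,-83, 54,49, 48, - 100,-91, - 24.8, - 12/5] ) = [ -100, - 97, - 91, - 83, - 24.8, - 14,-12/5, 73/16 , 18,  48, 49, 54,93]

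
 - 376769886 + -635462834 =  - 1012232720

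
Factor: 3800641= 13^2*43^1*523^1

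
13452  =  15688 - 2236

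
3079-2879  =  200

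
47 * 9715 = 456605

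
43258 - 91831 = - 48573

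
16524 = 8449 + 8075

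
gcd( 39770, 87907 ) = 1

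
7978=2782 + 5196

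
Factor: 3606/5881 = 2^1 * 3^1  *  601^1*5881^( - 1 ) 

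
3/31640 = 3/31640 = 0.00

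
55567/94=55567/94 = 591.14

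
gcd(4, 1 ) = 1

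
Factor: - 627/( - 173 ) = 3^1 * 11^1 * 19^1*173^ ( - 1 )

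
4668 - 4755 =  - 87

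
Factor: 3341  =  13^1 * 257^1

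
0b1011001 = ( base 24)3H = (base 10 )89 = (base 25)3e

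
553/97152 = 553/97152=0.01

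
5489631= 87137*63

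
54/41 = 1 + 13/41= 1.32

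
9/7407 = 1/823 =0.00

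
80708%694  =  204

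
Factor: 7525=5^2 *7^1*43^1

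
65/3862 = 65/3862 =0.02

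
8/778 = 4/389 = 0.01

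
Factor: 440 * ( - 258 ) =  - 113520 = - 2^4*3^1*5^1*11^1*  43^1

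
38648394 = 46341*834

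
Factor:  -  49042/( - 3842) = 217/17  =  7^1*17^(-1)*31^1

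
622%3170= 622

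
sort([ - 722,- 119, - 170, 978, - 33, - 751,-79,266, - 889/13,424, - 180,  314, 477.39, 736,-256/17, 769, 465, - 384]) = [ - 751,-722, - 384, - 180, - 170, - 119, - 79,  -  889/13, - 33, - 256/17,266 , 314, 424,465, 477.39, 736,769,978]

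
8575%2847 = 34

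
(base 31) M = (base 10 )22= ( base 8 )26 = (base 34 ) M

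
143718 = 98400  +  45318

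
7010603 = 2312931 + 4697672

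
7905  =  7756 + 149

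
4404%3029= 1375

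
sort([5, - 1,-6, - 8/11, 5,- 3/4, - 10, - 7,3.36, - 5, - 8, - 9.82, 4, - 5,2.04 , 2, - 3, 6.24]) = [ - 10 , - 9.82 , - 8, - 7 , - 6, - 5, - 5, - 3, - 1,  -  3/4, - 8/11, 2,2.04, 3.36, 4,5 , 5, 6.24]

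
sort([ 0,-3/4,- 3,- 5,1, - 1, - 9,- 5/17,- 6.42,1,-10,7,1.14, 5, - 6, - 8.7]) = [ - 10,- 9, - 8.7, - 6.42,- 6,  -  5,-3,  -  1,-3/4, - 5/17,0,1, 1, 1.14, 5,7]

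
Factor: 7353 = 3^2 * 19^1 * 43^1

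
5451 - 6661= - 1210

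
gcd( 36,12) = 12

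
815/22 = 37+ 1/22 = 37.05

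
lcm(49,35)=245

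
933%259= 156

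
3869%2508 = 1361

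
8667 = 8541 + 126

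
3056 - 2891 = 165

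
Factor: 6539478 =2^1 * 3^1 * 11^1*99083^1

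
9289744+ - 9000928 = 288816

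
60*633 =37980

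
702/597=1+35/199   =  1.18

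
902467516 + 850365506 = 1752833022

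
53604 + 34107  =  87711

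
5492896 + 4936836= 10429732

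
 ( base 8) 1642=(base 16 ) 3A2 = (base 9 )1243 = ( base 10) 930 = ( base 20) 26A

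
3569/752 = 3569/752 = 4.75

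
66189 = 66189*1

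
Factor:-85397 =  - 13^1  *6569^1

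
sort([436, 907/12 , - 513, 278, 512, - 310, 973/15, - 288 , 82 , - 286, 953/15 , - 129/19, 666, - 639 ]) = [- 639, - 513, - 310, - 288, - 286,-129/19,  953/15, 973/15,907/12, 82, 278 , 436, 512,666]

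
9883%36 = 19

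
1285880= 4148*310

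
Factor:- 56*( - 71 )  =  3976 = 2^3 * 7^1*71^1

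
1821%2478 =1821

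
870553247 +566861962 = 1437415209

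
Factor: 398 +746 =2^3*11^1*13^1 = 1144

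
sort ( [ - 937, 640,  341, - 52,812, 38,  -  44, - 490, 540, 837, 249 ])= [ - 937  , - 490 , - 52,  -  44, 38, 249 , 341,540, 640, 812, 837] 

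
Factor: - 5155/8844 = -2^(- 2 )*3^(-1)*5^1*11^(-1)*67^(-1)*1031^1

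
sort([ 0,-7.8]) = [ - 7.8, 0 ]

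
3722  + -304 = 3418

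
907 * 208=188656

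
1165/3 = 1165/3 = 388.33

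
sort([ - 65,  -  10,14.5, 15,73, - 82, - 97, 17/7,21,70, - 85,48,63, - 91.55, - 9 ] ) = [ - 97, - 91.55, - 85, - 82, - 65, - 10, - 9, 17/7,14.5,15,21,48,63,70,73] 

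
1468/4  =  367 =367.00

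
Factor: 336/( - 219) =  - 2^4* 7^1*73^( - 1) = - 112/73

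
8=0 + 8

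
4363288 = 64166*68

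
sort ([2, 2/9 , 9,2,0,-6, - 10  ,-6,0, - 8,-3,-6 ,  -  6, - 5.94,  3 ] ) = [  -  10 , - 8,-6,  -  6,-6, - 6,  -  5.94, -3 , 0, 0,2/9, 2, 2 , 3, 9]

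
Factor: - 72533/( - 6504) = 2^( - 3)*3^( - 1)*271^ ( - 1 )*72533^1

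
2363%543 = 191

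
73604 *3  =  220812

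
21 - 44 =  - 23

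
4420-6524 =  - 2104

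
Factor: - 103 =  - 103^1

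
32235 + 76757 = 108992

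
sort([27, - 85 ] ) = [ - 85,27] 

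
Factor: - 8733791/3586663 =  - 11^1*613^(-1 )*5851^(-1)*793981^1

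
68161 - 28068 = 40093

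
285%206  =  79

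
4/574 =2/287 =0.01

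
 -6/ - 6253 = 6/6253 = 0.00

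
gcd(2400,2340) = 60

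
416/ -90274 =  - 208/45137 = - 0.00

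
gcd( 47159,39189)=1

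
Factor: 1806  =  2^1*3^1*7^1*43^1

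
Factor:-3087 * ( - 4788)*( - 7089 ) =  - 104779361484 = - 2^2 * 3^5 *7^4*17^1*19^1*139^1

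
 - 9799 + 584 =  - 9215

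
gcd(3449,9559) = 1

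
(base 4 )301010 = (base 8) 6104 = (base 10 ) 3140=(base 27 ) 488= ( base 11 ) 23A5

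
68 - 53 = 15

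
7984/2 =3992   =  3992.00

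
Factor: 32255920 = 2^4*5^1*19^1*21221^1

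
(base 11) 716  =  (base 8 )1540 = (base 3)1012000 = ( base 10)864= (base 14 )45a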